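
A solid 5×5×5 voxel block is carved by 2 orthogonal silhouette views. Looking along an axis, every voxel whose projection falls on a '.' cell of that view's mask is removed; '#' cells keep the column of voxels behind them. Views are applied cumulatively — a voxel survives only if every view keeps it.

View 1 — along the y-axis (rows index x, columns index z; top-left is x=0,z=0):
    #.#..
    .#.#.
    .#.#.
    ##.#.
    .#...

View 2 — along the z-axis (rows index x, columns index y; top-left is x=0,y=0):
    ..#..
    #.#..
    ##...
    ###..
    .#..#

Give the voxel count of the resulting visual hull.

initial block: 5^3 = 125
[1] y-view keeps 10 columns → grid now 50
[2] z-view keeps 10 columns → grid now 21

voxel count = 21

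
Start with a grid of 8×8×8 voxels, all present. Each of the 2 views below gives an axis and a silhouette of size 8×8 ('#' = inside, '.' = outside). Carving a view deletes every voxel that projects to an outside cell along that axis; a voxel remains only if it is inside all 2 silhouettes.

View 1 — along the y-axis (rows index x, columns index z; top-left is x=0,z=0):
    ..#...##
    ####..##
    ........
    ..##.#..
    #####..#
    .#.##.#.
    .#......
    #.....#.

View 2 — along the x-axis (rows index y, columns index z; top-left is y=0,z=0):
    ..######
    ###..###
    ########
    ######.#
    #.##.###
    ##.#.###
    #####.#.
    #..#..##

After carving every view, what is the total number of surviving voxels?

156 voxels

full grid |V| = 512
carve view 1 (along y, XZ-mask fill 25/64): 200 voxels remain
carve view 2 (along x, YZ-mask fill 49/64): 156 voxels remain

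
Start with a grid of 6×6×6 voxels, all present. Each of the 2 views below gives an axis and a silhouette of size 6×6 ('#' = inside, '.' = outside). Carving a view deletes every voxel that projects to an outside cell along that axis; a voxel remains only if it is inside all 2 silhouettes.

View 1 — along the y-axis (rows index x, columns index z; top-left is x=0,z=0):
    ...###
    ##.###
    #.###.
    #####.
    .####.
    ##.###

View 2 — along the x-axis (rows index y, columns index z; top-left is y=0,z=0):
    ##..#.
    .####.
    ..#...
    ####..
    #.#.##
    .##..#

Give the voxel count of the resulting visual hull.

initial block: 6^3 = 216
after view 1 [y-axis, 26 of 36 cells solid] → remaining = 156
after view 2 [x-axis, 19 of 36 cells solid] → remaining = 79

79 voxels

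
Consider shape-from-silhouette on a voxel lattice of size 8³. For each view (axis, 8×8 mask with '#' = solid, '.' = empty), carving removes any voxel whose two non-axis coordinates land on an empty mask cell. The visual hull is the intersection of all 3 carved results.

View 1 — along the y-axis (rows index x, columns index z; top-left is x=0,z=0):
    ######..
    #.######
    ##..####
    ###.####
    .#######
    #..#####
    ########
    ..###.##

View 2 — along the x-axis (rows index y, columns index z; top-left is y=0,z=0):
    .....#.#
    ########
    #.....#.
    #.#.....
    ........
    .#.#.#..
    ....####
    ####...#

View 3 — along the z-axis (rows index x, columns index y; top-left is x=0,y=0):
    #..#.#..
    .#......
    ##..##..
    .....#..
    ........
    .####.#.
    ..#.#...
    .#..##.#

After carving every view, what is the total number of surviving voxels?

remaining voxels: 49

start: 8×8×8 = 512 voxels
  1. axis=1 (XZ plane), |mask|=52  ⇒  voxels=416
  2. axis=0 (YZ plane), |mask|=26  ⇒  voxels=168
  3. axis=2 (XY plane), |mask|=20  ⇒  voxels=49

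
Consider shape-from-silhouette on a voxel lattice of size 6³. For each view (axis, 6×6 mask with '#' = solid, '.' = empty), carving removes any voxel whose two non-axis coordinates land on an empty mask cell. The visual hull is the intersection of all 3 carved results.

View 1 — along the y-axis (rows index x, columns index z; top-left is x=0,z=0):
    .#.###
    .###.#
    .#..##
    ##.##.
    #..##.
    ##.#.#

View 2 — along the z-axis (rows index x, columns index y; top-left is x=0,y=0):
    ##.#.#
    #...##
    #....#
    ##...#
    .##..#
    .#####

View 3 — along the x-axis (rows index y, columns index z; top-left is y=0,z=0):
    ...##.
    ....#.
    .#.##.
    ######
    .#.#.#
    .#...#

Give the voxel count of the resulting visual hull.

before carving: 216 voxels (6×6×6)
step 1: project along y, AND mask (22/36) → |grid| = 132
step 2: project along z, AND mask (20/36) → |grid| = 75
step 3: project along x, AND mask (17/36) → |grid| = 36

remaining voxels: 36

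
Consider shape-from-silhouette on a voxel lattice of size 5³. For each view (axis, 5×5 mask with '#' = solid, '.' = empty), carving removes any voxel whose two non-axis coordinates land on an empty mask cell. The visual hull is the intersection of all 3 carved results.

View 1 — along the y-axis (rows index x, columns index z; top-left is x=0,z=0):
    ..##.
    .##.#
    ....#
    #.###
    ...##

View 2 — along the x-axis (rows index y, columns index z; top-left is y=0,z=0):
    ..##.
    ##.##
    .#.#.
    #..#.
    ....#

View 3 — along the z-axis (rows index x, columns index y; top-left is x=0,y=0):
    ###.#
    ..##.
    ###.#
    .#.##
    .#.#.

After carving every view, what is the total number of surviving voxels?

initial block: 5^3 = 125
  1. axis=1 (XZ plane), |mask|=12  ⇒  voxels=60
  2. axis=0 (YZ plane), |mask|=11  ⇒  voxels=27
  3. axis=2 (XY plane), |mask|=15  ⇒  voxels=16

16 voxels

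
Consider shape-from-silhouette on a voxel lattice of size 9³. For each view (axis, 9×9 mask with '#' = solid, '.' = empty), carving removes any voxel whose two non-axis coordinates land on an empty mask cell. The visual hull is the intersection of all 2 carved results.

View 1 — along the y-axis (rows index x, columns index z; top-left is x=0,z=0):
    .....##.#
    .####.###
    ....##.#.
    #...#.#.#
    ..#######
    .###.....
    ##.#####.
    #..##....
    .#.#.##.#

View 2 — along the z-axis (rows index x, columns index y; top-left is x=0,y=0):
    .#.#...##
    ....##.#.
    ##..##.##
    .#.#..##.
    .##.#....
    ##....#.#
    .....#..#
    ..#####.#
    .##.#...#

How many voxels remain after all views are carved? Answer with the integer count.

152 voxels

initial block: 9^3 = 729
V1 y: intersect with XZ mask (42 set) -- 378 left
V2 z: intersect with XY mask (36 set) -- 152 left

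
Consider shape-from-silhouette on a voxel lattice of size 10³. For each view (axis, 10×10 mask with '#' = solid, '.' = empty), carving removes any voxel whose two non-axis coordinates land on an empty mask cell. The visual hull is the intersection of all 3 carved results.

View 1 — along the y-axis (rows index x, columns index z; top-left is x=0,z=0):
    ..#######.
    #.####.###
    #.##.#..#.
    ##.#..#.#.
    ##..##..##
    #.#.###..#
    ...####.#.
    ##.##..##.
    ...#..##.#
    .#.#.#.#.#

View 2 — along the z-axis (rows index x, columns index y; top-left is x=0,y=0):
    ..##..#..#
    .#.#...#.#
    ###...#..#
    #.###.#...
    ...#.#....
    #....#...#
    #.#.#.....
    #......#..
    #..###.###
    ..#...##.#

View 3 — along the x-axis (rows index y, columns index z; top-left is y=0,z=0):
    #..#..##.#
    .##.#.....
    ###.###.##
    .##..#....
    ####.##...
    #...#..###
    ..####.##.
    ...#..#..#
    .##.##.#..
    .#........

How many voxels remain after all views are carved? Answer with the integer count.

start: 10×10×10 = 1000 voxels
[1] y-view keeps 57 columns → grid now 570
[2] z-view keeps 39 columns → grid now 215
[3] x-view keeps 45 columns → grid now 90

|visual hull| = 90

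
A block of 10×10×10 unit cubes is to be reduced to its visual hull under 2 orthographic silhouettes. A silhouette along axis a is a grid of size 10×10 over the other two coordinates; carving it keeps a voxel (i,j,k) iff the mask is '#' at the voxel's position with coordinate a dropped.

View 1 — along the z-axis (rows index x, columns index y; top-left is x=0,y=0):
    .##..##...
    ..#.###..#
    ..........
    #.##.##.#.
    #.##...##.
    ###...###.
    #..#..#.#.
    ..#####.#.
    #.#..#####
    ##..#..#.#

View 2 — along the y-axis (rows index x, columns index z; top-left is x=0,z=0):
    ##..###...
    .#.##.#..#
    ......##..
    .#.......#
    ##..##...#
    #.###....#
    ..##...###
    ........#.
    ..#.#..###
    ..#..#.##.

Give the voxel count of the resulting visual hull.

voxel count = 193

before carving: 1000 voxels (10×10×10)
after view 1 [z-axis, 48 of 100 cells solid] → remaining = 480
after view 2 [y-axis, 39 of 100 cells solid] → remaining = 193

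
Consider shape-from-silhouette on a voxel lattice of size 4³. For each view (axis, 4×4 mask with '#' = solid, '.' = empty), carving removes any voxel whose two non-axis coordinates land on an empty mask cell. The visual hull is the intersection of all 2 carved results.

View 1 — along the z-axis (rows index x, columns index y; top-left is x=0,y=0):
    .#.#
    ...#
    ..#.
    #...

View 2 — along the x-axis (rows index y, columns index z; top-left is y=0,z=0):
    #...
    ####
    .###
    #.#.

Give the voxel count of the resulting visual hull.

remaining voxels: 12

before carving: 64 voxels (4×4×4)
  1. axis=2 (XY plane), |mask|=5  ⇒  voxels=20
  2. axis=0 (YZ plane), |mask|=10  ⇒  voxels=12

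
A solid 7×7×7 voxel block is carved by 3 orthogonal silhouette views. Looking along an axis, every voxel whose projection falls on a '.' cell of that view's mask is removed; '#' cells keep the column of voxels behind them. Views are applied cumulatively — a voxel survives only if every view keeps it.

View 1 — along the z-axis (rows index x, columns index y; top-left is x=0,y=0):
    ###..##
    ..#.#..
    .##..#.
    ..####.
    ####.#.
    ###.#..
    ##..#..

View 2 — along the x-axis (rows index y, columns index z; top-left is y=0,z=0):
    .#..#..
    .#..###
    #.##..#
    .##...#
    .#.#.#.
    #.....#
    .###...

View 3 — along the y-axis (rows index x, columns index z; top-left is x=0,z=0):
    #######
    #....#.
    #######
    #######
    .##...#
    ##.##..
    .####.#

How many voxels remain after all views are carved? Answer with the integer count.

voxel count = 63

initial block: 7^3 = 343
[1] z-view keeps 26 columns → grid now 182
[2] x-view keeps 21 columns → grid now 81
[3] y-view keeps 35 columns → grid now 63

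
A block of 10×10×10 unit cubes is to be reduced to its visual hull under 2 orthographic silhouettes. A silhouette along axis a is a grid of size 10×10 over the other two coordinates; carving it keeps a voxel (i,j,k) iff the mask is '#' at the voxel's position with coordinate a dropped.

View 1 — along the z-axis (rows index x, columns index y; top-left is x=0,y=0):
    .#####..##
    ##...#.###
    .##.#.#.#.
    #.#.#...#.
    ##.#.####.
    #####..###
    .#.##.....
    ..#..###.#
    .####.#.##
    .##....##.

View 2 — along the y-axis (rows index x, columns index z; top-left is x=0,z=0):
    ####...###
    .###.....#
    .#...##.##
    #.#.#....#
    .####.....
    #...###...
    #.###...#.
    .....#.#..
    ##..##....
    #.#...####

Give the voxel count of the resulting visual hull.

before carving: 1000 voxels (10×10×10)
  1. axis=2 (XY plane), |mask|=56  ⇒  voxels=560
  2. axis=1 (XZ plane), |mask|=45  ⇒  voxels=251

voxel count = 251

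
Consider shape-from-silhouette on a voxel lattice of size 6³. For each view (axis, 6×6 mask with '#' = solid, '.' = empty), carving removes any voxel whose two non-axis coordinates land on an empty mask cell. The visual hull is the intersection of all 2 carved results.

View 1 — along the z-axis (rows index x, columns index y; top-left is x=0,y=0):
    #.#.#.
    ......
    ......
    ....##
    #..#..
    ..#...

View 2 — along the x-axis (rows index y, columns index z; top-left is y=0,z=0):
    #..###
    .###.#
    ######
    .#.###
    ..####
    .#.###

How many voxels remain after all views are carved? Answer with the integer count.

remaining voxels: 36

full grid |V| = 216
after view 1 [z-axis, 8 of 36 cells solid] → remaining = 48
after view 2 [x-axis, 26 of 36 cells solid] → remaining = 36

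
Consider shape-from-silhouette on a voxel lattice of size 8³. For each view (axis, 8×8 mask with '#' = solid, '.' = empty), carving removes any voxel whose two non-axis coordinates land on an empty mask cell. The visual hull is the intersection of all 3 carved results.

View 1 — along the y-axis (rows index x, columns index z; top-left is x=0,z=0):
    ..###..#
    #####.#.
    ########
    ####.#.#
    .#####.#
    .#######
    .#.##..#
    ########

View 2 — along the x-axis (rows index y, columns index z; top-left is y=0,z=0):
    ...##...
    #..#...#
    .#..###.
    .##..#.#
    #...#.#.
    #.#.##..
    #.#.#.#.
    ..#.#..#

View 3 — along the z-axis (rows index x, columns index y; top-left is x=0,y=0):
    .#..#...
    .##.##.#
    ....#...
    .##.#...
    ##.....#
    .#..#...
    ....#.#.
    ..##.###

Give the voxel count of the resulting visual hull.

voxel count = 57

full grid |V| = 512
V1 y: intersect with XZ mask (49 set) -- 392 left
V2 x: intersect with YZ mask (27 set) -- 164 left
V3 z: intersect with XY mask (23 set) -- 57 left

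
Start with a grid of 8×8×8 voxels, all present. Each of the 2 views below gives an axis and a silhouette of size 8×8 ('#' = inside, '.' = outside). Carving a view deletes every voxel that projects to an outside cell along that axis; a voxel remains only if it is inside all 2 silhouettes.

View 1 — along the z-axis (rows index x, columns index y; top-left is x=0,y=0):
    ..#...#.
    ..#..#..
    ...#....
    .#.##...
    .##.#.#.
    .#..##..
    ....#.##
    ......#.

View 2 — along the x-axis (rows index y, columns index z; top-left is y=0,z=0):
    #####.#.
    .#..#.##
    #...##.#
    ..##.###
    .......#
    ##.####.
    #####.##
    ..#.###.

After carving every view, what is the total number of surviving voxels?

initial block: 8^3 = 512
V1 z: intersect with XY mask (19 set) -- 152 left
V2 x: intersect with YZ mask (37 set) -- 82 left

voxel count = 82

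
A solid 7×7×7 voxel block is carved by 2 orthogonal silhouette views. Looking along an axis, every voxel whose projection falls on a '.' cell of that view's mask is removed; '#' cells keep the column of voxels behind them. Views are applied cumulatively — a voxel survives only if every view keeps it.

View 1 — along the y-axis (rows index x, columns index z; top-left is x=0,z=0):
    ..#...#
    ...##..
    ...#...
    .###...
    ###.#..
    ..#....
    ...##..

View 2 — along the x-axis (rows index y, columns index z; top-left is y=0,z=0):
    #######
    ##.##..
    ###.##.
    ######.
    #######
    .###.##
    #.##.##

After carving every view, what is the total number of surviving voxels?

start: 7×7×7 = 343 voxels
after view 1 [y-axis, 15 of 49 cells solid] → remaining = 105
after view 2 [x-axis, 39 of 49 cells solid] → remaining = 85

85 voxels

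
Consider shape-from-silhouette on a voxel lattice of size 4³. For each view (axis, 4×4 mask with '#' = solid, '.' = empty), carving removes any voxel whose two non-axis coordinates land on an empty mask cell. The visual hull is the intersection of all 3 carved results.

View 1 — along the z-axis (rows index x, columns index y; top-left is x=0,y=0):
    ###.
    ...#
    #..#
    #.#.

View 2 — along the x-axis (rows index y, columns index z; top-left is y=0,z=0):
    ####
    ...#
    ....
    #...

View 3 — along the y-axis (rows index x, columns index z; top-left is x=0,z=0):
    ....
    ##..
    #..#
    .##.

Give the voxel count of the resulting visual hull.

initial block: 4^3 = 64
  1. axis=2 (XY plane), |mask|=8  ⇒  voxels=32
  2. axis=0 (YZ plane), |mask|=6  ⇒  voxels=15
  3. axis=1 (XZ plane), |mask|=6  ⇒  voxels=6

6 voxels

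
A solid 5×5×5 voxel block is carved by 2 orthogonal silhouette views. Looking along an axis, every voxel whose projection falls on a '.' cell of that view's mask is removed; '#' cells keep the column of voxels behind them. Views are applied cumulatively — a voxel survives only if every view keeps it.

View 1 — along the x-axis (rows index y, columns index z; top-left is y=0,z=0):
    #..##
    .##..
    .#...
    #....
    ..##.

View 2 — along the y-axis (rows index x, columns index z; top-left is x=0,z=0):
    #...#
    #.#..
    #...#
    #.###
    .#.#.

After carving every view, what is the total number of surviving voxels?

initial block: 5^3 = 125
after view 1 [x-axis, 9 of 25 cells solid] → remaining = 45
after view 2 [y-axis, 12 of 25 cells solid] → remaining = 21

|visual hull| = 21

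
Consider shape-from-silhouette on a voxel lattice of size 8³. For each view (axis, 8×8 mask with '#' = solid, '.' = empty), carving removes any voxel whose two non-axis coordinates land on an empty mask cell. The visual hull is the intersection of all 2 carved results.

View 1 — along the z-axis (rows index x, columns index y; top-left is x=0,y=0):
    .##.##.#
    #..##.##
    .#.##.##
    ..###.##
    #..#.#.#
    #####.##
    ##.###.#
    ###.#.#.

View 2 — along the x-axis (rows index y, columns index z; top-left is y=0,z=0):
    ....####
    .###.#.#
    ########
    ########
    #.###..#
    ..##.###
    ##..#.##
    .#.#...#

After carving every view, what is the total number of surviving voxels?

start: 8×8×8 = 512 voxels
carve view 1 (along z, XY-mask fill 42/64): 336 voxels remain
carve view 2 (along x, YZ-mask fill 43/64): 221 voxels remain

|visual hull| = 221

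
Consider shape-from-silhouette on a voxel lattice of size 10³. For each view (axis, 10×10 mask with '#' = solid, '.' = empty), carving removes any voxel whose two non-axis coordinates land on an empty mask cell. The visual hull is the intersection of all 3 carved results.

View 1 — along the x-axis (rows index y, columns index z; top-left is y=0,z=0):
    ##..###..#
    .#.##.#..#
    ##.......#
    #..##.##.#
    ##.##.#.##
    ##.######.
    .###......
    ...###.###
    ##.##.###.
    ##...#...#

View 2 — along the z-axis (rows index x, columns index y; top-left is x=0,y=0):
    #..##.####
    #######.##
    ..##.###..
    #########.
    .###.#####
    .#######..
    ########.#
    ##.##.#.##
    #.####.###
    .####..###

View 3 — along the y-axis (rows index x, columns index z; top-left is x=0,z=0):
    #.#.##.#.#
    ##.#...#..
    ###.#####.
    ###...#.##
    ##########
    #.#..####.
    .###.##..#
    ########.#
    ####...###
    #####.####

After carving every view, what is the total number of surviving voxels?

288 voxels

before carving: 1000 voxels (10×10×10)
  1. axis=0 (YZ plane), |mask|=55  ⇒  voxels=550
  2. axis=2 (XY plane), |mask|=76  ⇒  voxels=416
  3. axis=1 (XZ plane), |mask|=71  ⇒  voxels=288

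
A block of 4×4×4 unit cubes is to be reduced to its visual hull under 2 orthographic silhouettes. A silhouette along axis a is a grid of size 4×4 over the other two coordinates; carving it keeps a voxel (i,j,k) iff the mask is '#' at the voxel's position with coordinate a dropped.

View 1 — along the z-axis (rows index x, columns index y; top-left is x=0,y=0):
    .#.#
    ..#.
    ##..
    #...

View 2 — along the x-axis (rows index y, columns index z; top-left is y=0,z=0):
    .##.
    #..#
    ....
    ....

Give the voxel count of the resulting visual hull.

8 voxels

start: 4×4×4 = 64 voxels
step 1: project along z, AND mask (6/16) → |grid| = 24
step 2: project along x, AND mask (4/16) → |grid| = 8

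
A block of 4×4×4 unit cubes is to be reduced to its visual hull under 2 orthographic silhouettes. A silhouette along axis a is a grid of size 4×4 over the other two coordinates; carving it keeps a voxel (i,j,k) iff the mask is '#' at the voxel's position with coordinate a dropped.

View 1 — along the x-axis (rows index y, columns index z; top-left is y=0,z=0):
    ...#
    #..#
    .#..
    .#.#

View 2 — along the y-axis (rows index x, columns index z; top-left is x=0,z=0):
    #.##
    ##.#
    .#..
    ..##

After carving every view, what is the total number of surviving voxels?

initial block: 4^3 = 64
step 1: project along x, AND mask (6/16) → |grid| = 24
step 2: project along y, AND mask (9/16) → |grid| = 15

voxel count = 15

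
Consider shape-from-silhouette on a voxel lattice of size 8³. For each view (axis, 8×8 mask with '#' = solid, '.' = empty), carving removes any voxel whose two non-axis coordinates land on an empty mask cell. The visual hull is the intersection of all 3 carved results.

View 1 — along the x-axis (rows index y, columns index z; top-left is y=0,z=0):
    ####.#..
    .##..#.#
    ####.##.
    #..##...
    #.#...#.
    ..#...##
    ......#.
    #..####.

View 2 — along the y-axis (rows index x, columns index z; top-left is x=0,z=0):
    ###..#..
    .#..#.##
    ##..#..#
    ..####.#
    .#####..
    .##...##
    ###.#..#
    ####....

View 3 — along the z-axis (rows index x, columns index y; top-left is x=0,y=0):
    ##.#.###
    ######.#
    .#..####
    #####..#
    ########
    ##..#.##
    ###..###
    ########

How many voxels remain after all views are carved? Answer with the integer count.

initial block: 8^3 = 512
V1 x: intersect with YZ mask (30 set) -- 240 left
V2 y: intersect with XZ mask (35 set) -- 125 left
V3 z: intersect with XY mask (51 set) -- 100 left

remaining voxels: 100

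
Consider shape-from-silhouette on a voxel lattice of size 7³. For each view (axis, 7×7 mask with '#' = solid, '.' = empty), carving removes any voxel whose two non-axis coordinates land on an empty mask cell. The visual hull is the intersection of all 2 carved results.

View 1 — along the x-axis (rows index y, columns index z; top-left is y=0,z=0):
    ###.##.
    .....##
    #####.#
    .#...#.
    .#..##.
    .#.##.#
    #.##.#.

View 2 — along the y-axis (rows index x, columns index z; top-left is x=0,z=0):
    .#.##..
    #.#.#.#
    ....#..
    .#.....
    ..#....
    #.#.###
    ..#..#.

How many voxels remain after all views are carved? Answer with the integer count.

|visual hull| = 63

initial block: 7^3 = 343
after view 1 [x-axis, 26 of 49 cells solid] → remaining = 182
after view 2 [y-axis, 17 of 49 cells solid] → remaining = 63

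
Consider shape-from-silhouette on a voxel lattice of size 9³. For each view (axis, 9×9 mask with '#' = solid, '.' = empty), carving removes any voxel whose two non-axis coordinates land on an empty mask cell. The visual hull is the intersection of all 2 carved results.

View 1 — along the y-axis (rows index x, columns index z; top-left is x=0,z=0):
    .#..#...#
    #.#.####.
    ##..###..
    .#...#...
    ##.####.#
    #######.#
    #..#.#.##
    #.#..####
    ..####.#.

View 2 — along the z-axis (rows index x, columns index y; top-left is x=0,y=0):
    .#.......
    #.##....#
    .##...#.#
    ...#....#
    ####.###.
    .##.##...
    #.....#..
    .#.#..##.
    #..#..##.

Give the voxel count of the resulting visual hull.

186 voxels

before carving: 729 voxels (9×9×9)
[1] y-view keeps 47 columns → grid now 423
[2] z-view keeps 32 columns → grid now 186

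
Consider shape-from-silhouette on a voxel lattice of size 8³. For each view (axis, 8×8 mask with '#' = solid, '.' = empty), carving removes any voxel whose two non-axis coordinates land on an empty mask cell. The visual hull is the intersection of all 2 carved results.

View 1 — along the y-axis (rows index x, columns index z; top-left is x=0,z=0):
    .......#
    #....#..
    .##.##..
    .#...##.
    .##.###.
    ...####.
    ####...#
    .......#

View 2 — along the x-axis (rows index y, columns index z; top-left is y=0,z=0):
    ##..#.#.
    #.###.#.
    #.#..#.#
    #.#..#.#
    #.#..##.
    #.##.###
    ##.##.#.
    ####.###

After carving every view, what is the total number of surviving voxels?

initial block: 8^3 = 512
  1. axis=1 (XZ plane), |mask|=25  ⇒  voxels=200
  2. axis=0 (YZ plane), |mask|=39  ⇒  voxels=118

118 voxels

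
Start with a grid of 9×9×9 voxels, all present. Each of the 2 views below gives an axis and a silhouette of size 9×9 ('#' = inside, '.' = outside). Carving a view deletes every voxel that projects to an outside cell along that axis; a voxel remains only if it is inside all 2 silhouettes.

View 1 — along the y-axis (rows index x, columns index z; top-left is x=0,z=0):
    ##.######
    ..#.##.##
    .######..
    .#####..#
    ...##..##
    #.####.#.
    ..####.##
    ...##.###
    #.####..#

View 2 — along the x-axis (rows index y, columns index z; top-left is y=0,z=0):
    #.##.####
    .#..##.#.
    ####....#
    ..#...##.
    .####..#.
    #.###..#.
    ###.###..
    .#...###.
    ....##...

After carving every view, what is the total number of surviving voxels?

voxel count = 237

start: 9×9×9 = 729 voxels
carve view 1 (along y, XZ-mask fill 52/81): 468 voxels remain
carve view 2 (along x, YZ-mask fill 41/81): 237 voxels remain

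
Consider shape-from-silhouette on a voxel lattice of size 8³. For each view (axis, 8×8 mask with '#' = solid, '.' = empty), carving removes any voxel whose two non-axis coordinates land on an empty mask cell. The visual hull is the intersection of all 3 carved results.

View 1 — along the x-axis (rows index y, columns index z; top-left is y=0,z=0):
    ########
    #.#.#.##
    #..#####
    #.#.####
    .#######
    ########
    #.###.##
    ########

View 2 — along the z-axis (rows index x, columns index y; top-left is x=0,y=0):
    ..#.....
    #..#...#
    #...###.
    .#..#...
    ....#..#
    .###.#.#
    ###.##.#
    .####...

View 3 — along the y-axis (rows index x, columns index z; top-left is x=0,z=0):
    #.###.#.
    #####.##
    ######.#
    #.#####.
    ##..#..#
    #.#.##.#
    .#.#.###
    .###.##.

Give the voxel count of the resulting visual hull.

start: 8×8×8 = 512 voxels
[1] x-view keeps 54 columns → grid now 432
[2] z-view keeps 27 columns → grid now 183
[3] y-view keeps 44 columns → grid now 126

voxel count = 126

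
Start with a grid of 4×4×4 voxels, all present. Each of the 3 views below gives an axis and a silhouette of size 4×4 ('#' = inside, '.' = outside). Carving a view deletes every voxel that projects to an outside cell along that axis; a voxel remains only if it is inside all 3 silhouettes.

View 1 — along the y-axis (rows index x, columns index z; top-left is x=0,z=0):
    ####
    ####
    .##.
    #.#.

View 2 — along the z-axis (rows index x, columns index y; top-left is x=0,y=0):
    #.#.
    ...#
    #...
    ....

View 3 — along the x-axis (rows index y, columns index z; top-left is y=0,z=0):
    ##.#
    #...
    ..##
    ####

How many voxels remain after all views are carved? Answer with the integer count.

|visual hull| = 10

initial block: 4^3 = 64
step 1: project along y, AND mask (12/16) → |grid| = 48
step 2: project along z, AND mask (4/16) → |grid| = 14
step 3: project along x, AND mask (10/16) → |grid| = 10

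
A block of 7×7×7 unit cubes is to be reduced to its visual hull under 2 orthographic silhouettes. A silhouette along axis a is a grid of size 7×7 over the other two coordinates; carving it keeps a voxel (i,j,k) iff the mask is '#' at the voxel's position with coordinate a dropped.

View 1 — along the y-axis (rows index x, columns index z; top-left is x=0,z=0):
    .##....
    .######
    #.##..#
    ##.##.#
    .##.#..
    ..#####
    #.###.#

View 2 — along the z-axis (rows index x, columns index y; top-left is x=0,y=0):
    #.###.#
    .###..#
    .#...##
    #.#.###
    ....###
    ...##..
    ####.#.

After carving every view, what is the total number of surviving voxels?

start: 7×7×7 = 343 voxels
step 1: project along y, AND mask (30/49) → |grid| = 210
step 2: project along z, AND mask (27/49) → |grid| = 115

115 voxels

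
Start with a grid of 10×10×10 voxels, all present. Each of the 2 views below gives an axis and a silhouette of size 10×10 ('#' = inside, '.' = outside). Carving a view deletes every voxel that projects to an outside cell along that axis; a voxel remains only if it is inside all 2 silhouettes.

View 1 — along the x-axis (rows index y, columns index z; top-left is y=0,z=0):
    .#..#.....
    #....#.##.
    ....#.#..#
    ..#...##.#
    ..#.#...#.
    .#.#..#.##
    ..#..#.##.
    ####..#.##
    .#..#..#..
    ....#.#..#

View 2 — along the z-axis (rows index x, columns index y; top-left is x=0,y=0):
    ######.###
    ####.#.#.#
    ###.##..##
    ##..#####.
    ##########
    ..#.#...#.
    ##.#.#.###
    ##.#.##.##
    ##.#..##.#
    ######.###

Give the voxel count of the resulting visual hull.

voxel count = 271

start: 10×10×10 = 1000 voxels
after view 1 [x-axis, 38 of 100 cells solid] → remaining = 380
after view 2 [z-axis, 72 of 100 cells solid] → remaining = 271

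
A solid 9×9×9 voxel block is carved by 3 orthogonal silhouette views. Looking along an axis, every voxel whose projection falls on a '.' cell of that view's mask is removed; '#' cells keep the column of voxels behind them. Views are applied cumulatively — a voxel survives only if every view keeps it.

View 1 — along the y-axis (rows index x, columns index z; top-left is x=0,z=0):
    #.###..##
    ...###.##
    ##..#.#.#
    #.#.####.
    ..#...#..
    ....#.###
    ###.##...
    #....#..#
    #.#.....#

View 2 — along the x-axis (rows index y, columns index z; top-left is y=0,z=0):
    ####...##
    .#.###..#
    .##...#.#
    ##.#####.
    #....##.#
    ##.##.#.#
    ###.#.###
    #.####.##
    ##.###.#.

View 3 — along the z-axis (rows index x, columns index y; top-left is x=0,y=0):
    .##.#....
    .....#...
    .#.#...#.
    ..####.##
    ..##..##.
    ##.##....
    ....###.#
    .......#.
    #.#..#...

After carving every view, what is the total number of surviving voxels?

remaining voxels: 80

before carving: 729 voxels (9×9×9)
after view 1 [y-axis, 39 of 81 cells solid] → remaining = 351
after view 2 [x-axis, 52 of 81 cells solid] → remaining = 226
after view 3 [z-axis, 29 of 81 cells solid] → remaining = 80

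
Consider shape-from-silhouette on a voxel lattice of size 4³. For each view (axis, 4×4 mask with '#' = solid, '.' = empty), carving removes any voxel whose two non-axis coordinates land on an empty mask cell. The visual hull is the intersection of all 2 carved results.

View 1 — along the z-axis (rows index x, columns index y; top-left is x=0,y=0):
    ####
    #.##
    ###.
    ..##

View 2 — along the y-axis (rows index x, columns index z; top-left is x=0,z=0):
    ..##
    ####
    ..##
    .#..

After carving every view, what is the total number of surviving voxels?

initial block: 4^3 = 64
  1. axis=2 (XY plane), |mask|=12  ⇒  voxels=48
  2. axis=1 (XZ plane), |mask|=9  ⇒  voxels=28

|visual hull| = 28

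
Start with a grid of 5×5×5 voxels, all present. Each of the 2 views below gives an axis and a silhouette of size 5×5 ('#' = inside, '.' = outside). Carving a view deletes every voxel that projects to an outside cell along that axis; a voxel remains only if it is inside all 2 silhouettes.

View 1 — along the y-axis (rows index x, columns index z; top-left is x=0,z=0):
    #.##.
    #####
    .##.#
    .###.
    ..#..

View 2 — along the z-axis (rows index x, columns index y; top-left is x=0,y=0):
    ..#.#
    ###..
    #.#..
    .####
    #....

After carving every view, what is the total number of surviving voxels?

|visual hull| = 40

before carving: 125 voxels (5×5×5)
[1] y-view keeps 15 columns → grid now 75
[2] z-view keeps 12 columns → grid now 40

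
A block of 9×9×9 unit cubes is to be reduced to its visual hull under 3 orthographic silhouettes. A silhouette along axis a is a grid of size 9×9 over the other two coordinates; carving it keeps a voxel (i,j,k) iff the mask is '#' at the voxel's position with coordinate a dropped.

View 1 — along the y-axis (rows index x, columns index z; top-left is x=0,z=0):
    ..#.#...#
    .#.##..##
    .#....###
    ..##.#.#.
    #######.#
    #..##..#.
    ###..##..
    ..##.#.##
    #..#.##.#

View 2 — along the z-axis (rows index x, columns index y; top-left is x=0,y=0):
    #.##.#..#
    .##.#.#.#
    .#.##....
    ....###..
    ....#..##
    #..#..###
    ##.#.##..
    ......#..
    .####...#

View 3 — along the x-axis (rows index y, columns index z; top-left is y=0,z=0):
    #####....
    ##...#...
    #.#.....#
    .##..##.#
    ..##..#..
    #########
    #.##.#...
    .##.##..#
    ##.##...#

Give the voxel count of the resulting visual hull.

88 voxels

before carving: 729 voxels (9×9×9)
carve view 1 (along y, XZ-mask fill 43/81): 387 voxels remain
carve view 2 (along z, XY-mask fill 35/81): 163 voxels remain
carve view 3 (along x, YZ-mask fill 42/81): 88 voxels remain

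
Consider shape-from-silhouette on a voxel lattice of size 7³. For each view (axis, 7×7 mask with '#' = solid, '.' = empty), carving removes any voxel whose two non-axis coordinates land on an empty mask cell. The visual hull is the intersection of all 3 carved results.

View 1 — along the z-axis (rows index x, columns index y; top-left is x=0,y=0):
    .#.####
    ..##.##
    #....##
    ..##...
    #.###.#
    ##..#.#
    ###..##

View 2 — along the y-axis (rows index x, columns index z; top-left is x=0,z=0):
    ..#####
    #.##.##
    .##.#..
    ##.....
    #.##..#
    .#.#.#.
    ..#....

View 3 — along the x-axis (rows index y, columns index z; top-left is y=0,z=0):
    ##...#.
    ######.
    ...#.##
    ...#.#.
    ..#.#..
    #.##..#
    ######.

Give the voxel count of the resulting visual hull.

start: 7×7×7 = 343 voxels
carve view 1 (along z, XY-mask fill 28/49): 196 voxels remain
carve view 2 (along y, XZ-mask fill 23/49): 95 voxels remain
carve view 3 (along x, YZ-mask fill 26/49): 52 voxels remain

|visual hull| = 52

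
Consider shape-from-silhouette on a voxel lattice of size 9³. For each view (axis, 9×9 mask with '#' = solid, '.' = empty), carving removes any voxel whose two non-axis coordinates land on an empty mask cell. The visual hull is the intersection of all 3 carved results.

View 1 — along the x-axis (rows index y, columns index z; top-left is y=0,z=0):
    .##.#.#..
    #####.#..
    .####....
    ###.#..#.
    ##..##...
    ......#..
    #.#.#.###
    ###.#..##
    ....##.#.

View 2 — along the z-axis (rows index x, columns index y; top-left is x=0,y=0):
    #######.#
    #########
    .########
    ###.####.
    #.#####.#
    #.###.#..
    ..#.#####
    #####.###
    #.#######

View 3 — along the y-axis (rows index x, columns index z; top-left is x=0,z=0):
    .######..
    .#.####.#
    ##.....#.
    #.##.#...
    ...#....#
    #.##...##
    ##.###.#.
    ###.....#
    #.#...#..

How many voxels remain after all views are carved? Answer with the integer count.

voxel count = 136

before carving: 729 voxels (9×9×9)
after view 1 [x-axis, 39 of 81 cells solid] → remaining = 351
after view 2 [z-axis, 66 of 81 cells solid] → remaining = 283
after view 3 [y-axis, 39 of 81 cells solid] → remaining = 136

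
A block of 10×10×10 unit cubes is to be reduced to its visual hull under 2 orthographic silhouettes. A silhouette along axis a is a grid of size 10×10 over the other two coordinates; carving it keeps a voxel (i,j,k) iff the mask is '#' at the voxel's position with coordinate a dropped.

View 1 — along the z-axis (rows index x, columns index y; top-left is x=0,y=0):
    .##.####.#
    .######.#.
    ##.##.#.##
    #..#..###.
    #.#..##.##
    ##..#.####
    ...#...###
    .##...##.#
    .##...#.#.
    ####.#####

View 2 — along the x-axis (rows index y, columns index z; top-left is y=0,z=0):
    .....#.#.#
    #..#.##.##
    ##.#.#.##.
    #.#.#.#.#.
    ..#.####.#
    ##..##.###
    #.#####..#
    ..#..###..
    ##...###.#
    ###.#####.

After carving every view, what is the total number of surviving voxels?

361 voxels

start: 10×10×10 = 1000 voxels
step 1: project along z, AND mask (61/100) → |grid| = 610
step 2: project along x, AND mask (58/100) → |grid| = 361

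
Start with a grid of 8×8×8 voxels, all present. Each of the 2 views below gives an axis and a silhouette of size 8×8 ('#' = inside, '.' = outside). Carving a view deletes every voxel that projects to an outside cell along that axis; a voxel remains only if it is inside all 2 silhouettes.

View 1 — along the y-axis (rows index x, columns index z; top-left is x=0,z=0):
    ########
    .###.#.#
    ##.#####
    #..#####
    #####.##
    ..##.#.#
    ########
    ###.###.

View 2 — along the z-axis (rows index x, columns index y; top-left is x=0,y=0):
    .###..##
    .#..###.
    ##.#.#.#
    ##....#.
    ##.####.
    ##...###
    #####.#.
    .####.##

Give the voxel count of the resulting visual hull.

|visual hull| = 259

before carving: 512 voxels (8×8×8)
step 1: project along y, AND mask (51/64) → |grid| = 408
step 2: project along z, AND mask (40/64) → |grid| = 259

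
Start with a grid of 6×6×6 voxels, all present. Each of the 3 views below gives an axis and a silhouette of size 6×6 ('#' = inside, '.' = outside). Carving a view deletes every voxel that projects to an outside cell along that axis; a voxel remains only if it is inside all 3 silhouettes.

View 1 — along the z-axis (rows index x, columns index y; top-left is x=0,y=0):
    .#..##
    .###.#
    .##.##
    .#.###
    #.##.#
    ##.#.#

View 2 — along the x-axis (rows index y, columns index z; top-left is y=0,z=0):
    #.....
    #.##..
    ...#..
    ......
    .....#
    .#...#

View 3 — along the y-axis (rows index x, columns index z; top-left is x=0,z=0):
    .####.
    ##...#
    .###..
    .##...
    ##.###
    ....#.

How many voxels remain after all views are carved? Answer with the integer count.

16 voxels

start: 6×6×6 = 216 voxels
step 1: project along z, AND mask (23/36) → |grid| = 138
step 2: project along x, AND mask (8/36) → |grid| = 35
step 3: project along y, AND mask (18/36) → |grid| = 16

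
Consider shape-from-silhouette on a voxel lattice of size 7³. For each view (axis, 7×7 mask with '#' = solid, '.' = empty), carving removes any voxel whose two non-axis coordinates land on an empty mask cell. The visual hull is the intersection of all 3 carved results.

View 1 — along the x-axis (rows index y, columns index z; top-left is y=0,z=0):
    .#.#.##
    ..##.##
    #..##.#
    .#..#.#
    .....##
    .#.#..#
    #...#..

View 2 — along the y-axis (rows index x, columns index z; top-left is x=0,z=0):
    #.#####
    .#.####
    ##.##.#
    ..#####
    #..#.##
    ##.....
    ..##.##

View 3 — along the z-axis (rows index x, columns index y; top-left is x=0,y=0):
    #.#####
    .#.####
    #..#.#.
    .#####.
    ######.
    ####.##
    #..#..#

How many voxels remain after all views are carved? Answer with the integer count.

before carving: 343 voxels (7×7×7)
[1] x-view keeps 22 columns → grid now 154
[2] y-view keeps 31 columns → grid now 107
[3] z-view keeps 34 columns → grid now 72

72 voxels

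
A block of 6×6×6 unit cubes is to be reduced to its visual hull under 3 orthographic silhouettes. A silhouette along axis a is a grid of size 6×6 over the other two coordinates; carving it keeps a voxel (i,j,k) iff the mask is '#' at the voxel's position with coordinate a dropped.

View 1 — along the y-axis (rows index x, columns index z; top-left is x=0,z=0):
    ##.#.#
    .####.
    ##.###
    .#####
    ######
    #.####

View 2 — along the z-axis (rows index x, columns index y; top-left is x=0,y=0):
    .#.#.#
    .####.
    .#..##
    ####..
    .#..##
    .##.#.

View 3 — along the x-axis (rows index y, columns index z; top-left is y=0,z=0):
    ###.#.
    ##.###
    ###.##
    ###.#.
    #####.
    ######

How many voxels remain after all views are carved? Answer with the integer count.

|visual hull| = 79

initial block: 6^3 = 216
V1 y: intersect with XZ mask (29 set) -- 174 left
V2 z: intersect with XY mask (20 set) -- 96 left
V3 x: intersect with YZ mask (29 set) -- 79 left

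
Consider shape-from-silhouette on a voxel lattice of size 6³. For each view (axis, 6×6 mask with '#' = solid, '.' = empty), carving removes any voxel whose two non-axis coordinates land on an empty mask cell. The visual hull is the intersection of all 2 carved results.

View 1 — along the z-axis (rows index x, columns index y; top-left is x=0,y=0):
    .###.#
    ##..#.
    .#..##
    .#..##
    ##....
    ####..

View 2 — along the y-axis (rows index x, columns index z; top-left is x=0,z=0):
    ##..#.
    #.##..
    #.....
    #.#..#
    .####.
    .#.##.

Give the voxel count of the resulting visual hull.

full grid |V| = 216
  1. axis=2 (XY plane), |mask|=19  ⇒  voxels=114
  2. axis=1 (XZ plane), |mask|=17  ⇒  voxels=53

voxel count = 53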